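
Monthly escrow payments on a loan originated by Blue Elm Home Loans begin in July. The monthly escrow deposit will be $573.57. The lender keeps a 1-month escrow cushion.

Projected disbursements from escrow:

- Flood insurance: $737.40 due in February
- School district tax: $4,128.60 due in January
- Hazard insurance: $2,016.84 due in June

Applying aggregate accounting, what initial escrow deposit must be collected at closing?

Cushion = 1 × $573.57 = $573.57
Trial balance (start $0, +$573.57 each month, − disbursements):
  Jul: +$573.57 → $573.57
  Aug: +$573.57 → $1,147.14
  Sep: +$573.57 → $1,720.71
  Oct: +$573.57 → $2,294.28
  Nov: +$573.57 → $2,867.85
  Dec: +$573.57 → $3,441.42
  Jan: +$573.57 − $4,128.60 → -$113.61
  Feb: +$573.57 − $737.40 → -$277.44
  Mar: +$573.57 → $296.13
  Apr: +$573.57 → $869.70
  May: +$573.57 → $1,443.27
  Jun: +$573.57 − $2,016.84 → $0.00
Lowest trial balance = -$277.44 (Feb)
Initial deposit = cushion − low point = $573.57 − (-$277.44) = $851.01

$851.01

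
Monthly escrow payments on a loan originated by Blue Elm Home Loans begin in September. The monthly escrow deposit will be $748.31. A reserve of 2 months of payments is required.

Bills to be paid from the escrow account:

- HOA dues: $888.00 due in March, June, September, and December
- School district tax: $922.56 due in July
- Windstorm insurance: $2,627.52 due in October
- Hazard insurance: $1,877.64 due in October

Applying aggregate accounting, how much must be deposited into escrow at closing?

Cushion = 2 × $748.31 = $1,496.62
Trial balance (start $0, +$748.31 each month, − disbursements):
  Sep: +$748.31 − $888.00 → -$139.69
  Oct: +$748.31 − $4,505.16 → -$3,896.54
  Nov: +$748.31 → -$3,148.23
  Dec: +$748.31 − $888.00 → -$3,287.92
  Jan: +$748.31 → -$2,539.61
  Feb: +$748.31 → -$1,791.30
  Mar: +$748.31 − $888.00 → -$1,930.99
  Apr: +$748.31 → -$1,182.68
  May: +$748.31 → -$434.37
  Jun: +$748.31 − $888.00 → -$574.06
  Jul: +$748.31 − $922.56 → -$748.31
  Aug: +$748.31 → $0.00
Lowest trial balance = -$3,896.54 (Oct)
Initial deposit = cushion − low point = $1,496.62 − (-$3,896.54) = $5,393.16

$5,393.16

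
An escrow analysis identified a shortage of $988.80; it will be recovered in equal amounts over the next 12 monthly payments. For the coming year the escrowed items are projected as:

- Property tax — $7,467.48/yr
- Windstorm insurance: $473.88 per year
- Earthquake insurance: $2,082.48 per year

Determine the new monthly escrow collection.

Property tax: $7,467.48
Windstorm insurance: $473.88
Earthquake insurance: $2,082.48
Yearly total = $7,467.48 + $473.88 + $2,082.48 = $10,023.84
Per month = $10,023.84 / 12 = $835.32
Shortage spread = $988.80 ÷ 12 = $82.40/mo
New monthly escrow = $835.32 + $82.40 = $917.72

$917.72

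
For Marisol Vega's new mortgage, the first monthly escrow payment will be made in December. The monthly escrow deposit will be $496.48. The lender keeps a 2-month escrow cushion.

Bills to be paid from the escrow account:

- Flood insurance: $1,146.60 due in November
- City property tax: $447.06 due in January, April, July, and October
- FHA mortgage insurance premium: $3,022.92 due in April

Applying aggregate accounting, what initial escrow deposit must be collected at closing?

$2,427.60

Cushion = 2 × $496.48 = $992.96
Trial balance (start $0, +$496.48 each month, − disbursements):
  Dec: +$496.48 → $496.48
  Jan: +$496.48 − $447.06 → $545.90
  Feb: +$496.48 → $1,042.38
  Mar: +$496.48 → $1,538.86
  Apr: +$496.48 − $3,469.98 → -$1,434.64
  May: +$496.48 → -$938.16
  Jun: +$496.48 → -$441.68
  Jul: +$496.48 − $447.06 → -$392.26
  Aug: +$496.48 → $104.22
  Sep: +$496.48 → $600.70
  Oct: +$496.48 − $447.06 → $650.12
  Nov: +$496.48 − $1,146.60 → $0.00
Lowest trial balance = -$1,434.64 (Apr)
Initial deposit = cushion − low point = $992.96 − (-$1,434.64) = $2,427.60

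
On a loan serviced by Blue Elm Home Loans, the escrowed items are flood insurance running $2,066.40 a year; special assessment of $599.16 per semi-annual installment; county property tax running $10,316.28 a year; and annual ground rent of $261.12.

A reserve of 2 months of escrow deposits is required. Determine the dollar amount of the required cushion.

Flood insurance = $2,066.40/yr
Special assessment = $599.16 × 2 = $1,198.32/yr
County property tax = $10,316.28/yr
Ground rent = $261.12/yr
Yearly total = $13,842.12
Monthly = $13,842.12 / 12 = $1,153.51
Cushion = 2 × $1,153.51 = $2,307.02

$2,307.02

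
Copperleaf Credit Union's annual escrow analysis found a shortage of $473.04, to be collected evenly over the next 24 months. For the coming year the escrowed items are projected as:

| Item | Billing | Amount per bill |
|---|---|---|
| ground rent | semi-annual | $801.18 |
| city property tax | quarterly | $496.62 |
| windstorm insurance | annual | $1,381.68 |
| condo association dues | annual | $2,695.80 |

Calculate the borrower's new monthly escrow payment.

$658.57

Ground rent: $801.18 × 2 = $1,602.36/yr
City property tax: $496.62 × 4 = $1,986.48/yr
Windstorm insurance: $1,381.68/yr
Condo association dues: $2,695.80/yr
Total annual escrow = $1,602.36 + $1,986.48 + $1,381.68 + $2,695.80 = $7,666.32
Monthly = $7,666.32 / 12 = $638.86
Shortage spread = $473.04 ÷ 24 = $19.71/mo
New monthly escrow = $638.86 + $19.71 = $658.57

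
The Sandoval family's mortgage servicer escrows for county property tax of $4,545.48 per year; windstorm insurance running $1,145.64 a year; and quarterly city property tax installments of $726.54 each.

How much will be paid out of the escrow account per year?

$8,597.28

County property tax — $4,545.48
Windstorm insurance — $1,145.64
City property tax — $726.54 × 4 = $2,906.16
Yearly total = $4,545.48 + $1,145.64 + $2,906.16 = $8,597.28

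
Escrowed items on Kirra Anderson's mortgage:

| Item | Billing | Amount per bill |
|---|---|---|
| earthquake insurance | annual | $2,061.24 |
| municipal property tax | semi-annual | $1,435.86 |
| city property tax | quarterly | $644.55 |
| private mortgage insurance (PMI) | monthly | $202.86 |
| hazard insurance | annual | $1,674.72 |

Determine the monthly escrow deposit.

$968.35

Earthquake insurance: $2,061.24
Municipal property tax: $1,435.86 × 2 = $2,871.72
City property tax: $644.55 × 4 = $2,578.20
Private mortgage insurance (PMI): $202.86 × 12 = $2,434.32
Hazard insurance: $1,674.72
Yearly total = $11,620.20
Monthly = $11,620.20 / 12 = $968.35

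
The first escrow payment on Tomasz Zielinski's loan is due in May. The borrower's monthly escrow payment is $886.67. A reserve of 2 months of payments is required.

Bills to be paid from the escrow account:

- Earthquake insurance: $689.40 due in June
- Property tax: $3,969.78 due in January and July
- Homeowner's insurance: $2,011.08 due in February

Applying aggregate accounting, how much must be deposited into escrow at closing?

Cushion = 2 × $886.67 = $1,773.34
Trial balance (start $0, +$886.67 each month, − disbursements):
  May: +$886.67 → $886.67
  Jun: +$886.67 − $689.40 → $1,083.94
  Jul: +$886.67 − $3,969.78 → -$1,999.17
  Aug: +$886.67 → -$1,112.50
  Sep: +$886.67 → -$225.83
  Oct: +$886.67 → $660.84
  Nov: +$886.67 → $1,547.51
  Dec: +$886.67 → $2,434.18
  Jan: +$886.67 − $3,969.78 → -$648.93
  Feb: +$886.67 − $2,011.08 → -$1,773.34
  Mar: +$886.67 → -$886.67
  Apr: +$886.67 → $0.00
Lowest trial balance = -$1,999.17 (Jul)
Initial deposit = cushion − low point = $1,773.34 − (-$1,999.17) = $3,772.51

$3,772.51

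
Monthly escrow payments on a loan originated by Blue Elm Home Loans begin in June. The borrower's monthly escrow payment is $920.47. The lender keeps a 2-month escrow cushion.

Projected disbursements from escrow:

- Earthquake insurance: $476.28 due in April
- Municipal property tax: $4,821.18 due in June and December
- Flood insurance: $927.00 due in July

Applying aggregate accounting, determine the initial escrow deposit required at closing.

$5,967.01

Cushion = 2 × $920.47 = $1,840.94
Trial balance (start $0, +$920.47 each month, − disbursements):
  Jun: +$920.47 − $4,821.18 → -$3,900.71
  Jul: +$920.47 − $927.00 → -$3,907.24
  Aug: +$920.47 → -$2,986.77
  Sep: +$920.47 → -$2,066.30
  Oct: +$920.47 → -$1,145.83
  Nov: +$920.47 → -$225.36
  Dec: +$920.47 − $4,821.18 → -$4,126.07
  Jan: +$920.47 → -$3,205.60
  Feb: +$920.47 → -$2,285.13
  Mar: +$920.47 → -$1,364.66
  Apr: +$920.47 − $476.28 → -$920.47
  May: +$920.47 → $0.00
Lowest trial balance = -$4,126.07 (Dec)
Initial deposit = cushion − low point = $1,840.94 − (-$4,126.07) = $5,967.01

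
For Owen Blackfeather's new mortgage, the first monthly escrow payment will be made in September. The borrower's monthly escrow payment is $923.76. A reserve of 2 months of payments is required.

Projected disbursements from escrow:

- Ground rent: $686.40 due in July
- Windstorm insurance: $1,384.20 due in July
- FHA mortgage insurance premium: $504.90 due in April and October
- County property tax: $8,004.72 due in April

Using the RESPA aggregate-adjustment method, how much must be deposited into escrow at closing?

Cushion = 2 × $923.76 = $1,847.52
Trial balance (start $0, +$923.76 each month, − disbursements):
  Sep: +$923.76 → $923.76
  Oct: +$923.76 − $504.90 → $1,342.62
  Nov: +$923.76 → $2,266.38
  Dec: +$923.76 → $3,190.14
  Jan: +$923.76 → $4,113.90
  Feb: +$923.76 → $5,037.66
  Mar: +$923.76 → $5,961.42
  Apr: +$923.76 − $8,509.62 → -$1,624.44
  May: +$923.76 → -$700.68
  Jun: +$923.76 → $223.08
  Jul: +$923.76 − $2,070.60 → -$923.76
  Aug: +$923.76 → $0.00
Lowest trial balance = -$1,624.44 (Apr)
Initial deposit = cushion − low point = $1,847.52 − (-$1,624.44) = $3,471.96

$3,471.96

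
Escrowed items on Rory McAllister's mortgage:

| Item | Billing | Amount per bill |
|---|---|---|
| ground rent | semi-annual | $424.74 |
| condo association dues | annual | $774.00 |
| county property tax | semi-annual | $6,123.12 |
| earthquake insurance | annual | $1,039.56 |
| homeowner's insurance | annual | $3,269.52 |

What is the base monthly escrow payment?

$1,514.90

Ground rent = $424.74 × 2 = $849.48
Condo association dues = $774.00
County property tax = $6,123.12 × 2 = $12,246.24
Earthquake insurance = $1,039.56
Homeowner's insurance = $3,269.52
Annual escrow total = $18,178.80
Monthly = $18,178.80 ÷ 12 = $1,514.90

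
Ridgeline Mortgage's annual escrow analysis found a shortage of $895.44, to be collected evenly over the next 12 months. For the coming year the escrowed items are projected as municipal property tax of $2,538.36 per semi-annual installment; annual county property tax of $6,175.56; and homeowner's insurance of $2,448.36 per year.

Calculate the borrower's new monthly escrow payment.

$1,216.34

Municipal property tax: $2,538.36 × 2 = $5,076.72 annually
County property tax: $6,175.56 annually
Homeowner's insurance: $2,448.36 annually
Total annual escrow = $13,700.64
Monthly = $13,700.64 ÷ 12 = $1,141.72
Shortage spread = $895.44 ÷ 12 = $74.62/mo
New monthly escrow = $1,141.72 + $74.62 = $1,216.34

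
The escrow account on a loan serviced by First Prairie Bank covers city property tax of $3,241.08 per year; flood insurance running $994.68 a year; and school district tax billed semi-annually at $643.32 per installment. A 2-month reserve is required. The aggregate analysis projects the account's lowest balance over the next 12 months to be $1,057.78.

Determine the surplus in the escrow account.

City property tax — $3,241.08 annually
Flood insurance — $994.68 annually
School district tax — $643.32 × 2 = $1,286.64 annually
Annual escrow total = $5,522.40
Monthly escrow = $5,522.40 ÷ 12 = $460.20
Required cushion = 2 × $460.20 = $920.40
Excess over cushion: $1,057.78 − $920.40 = $137.38

$137.38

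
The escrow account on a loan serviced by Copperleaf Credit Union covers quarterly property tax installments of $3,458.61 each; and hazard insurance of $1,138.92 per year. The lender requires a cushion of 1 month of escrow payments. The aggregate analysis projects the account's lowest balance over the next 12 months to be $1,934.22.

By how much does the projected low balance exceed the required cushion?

$686.44

Property tax — $3,458.61 × 4 = $13,834.44 annually
Hazard insurance — $1,138.92 annually
Annual escrow total = $14,973.36
Monthly escrow = $14,973.36 / 12 = $1,247.78
Cushion = 1 × $1,247.78 = $1,247.78
Surplus = $1,934.22 − $1,247.78 = $686.44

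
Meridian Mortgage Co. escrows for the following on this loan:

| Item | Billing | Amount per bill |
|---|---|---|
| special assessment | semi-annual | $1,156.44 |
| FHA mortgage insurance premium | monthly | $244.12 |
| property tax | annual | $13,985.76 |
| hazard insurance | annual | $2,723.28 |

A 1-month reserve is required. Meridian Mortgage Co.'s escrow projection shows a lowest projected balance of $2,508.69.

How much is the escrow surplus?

Special assessment = $1,156.44 × 2 = $2,312.88 per year
FHA mortgage insurance premium = $244.12 × 12 = $2,929.44 per year
Property tax = $13,985.76 per year
Hazard insurance = $2,723.28 per year
Annual escrow total = $2,312.88 + $2,929.44 + $13,985.76 + $2,723.28 = $21,951.36
Base monthly escrow = $21,951.36 ÷ 12 = $1,829.28
Required reserve = 1 × $1,829.28 = $1,829.28
Surplus = $2,508.69 − $1,829.28 = $679.41

$679.41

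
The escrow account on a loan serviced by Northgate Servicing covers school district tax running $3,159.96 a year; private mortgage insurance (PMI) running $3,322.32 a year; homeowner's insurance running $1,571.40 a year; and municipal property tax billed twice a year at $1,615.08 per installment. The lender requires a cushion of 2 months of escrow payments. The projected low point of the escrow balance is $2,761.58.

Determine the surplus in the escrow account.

School district tax = $3,159.96 annually
Private mortgage insurance (PMI) = $3,322.32 annually
Homeowner's insurance = $1,571.40 annually
Municipal property tax = $1,615.08 × 2 = $3,230.16 annually
Total per year = $11,283.84
Monthly = $11,283.84 / 12 = $940.32
Cushion = 2 × $940.32 = $1,880.64
Excess over cushion: $2,761.58 − $1,880.64 = $880.94

$880.94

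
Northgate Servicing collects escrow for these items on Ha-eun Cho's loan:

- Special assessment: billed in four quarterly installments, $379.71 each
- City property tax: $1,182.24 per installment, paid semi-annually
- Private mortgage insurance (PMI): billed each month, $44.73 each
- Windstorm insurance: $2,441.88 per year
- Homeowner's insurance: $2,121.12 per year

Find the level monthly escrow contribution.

Special assessment — $379.71 × 4 = $1,518.84/yr
City property tax — $1,182.24 × 2 = $2,364.48/yr
Private mortgage insurance (PMI) — $44.73 × 12 = $536.76/yr
Windstorm insurance — $2,441.88/yr
Homeowner's insurance — $2,121.12/yr
Combined annual = $8,983.08
Monthly = $8,983.08 / 12 = $748.59

$748.59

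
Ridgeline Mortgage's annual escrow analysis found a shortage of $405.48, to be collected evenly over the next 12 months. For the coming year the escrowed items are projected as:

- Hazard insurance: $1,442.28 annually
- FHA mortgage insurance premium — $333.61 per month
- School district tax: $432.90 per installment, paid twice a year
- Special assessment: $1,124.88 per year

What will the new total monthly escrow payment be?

Hazard insurance — $1,442.28 per year
FHA mortgage insurance premium — $333.61 × 12 = $4,003.32 per year
School district tax — $432.90 × 2 = $865.80 per year
Special assessment — $1,124.88 per year
Yearly total = $1,442.28 + $4,003.32 + $865.80 + $1,124.88 = $7,436.28
Monthly escrow = $7,436.28 ÷ 12 = $619.69
Shortage per month = $405.48 / 12 = $33.79
Adjusted monthly = $619.69 + $33.79 = $653.48

$653.48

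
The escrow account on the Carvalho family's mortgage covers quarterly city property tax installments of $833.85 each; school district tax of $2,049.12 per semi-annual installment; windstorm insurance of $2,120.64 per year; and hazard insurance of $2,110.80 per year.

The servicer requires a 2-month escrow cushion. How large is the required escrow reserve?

$1,944.18

City property tax = $833.85 × 4 = $3,335.40 annually
School district tax = $2,049.12 × 2 = $4,098.24 annually
Windstorm insurance = $2,120.64 annually
Hazard insurance = $2,110.80 annually
Combined annual = $11,665.08
Per month = $11,665.08 / 12 = $972.09
Required cushion = 2 × $972.09 = $1,944.18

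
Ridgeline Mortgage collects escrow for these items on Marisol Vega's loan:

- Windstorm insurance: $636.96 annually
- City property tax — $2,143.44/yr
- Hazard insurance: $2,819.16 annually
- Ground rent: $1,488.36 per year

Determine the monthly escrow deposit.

Windstorm insurance = $636.96 annually
City property tax = $2,143.44 annually
Hazard insurance = $2,819.16 annually
Ground rent = $1,488.36 annually
Combined annual = $636.96 + $2,143.44 + $2,819.16 + $1,488.36 = $7,087.92
Monthly escrow = $7,087.92 / 12 = $590.66

$590.66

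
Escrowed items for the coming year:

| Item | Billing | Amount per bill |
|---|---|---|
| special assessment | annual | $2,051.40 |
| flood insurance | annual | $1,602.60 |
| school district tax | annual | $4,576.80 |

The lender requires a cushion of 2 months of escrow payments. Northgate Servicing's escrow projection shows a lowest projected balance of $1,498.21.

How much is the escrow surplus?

$126.41

Special assessment: $2,051.40
Flood insurance: $1,602.60
School district tax: $4,576.80
Annual escrow total = $2,051.40 + $1,602.60 + $4,576.80 = $8,230.80
Base monthly escrow = $8,230.80 / 12 = $685.90
Required reserve = 2 × $685.90 = $1,371.80
Excess over cushion: $1,498.21 − $1,371.80 = $126.41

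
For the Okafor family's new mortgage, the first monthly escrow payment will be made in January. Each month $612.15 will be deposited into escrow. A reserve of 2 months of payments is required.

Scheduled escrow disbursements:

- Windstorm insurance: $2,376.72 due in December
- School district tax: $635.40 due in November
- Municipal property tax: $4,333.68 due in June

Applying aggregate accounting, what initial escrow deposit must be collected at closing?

Cushion = 2 × $612.15 = $1,224.30
Trial balance (start $0, +$612.15 each month, − disbursements):
  Jan: +$612.15 → $612.15
  Feb: +$612.15 → $1,224.30
  Mar: +$612.15 → $1,836.45
  Apr: +$612.15 → $2,448.60
  May: +$612.15 → $3,060.75
  Jun: +$612.15 − $4,333.68 → -$660.78
  Jul: +$612.15 → -$48.63
  Aug: +$612.15 → $563.52
  Sep: +$612.15 → $1,175.67
  Oct: +$612.15 → $1,787.82
  Nov: +$612.15 − $635.40 → $1,764.57
  Dec: +$612.15 − $2,376.72 → $0.00
Lowest trial balance = -$660.78 (Jun)
Initial deposit = cushion − low point = $1,224.30 − (-$660.78) = $1,885.08

$1,885.08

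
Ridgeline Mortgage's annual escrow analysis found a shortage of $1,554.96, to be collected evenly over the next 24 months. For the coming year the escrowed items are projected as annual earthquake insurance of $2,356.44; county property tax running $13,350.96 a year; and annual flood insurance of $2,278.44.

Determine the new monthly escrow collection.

$1,563.61

Earthquake insurance: $2,356.44/yr
County property tax: $13,350.96/yr
Flood insurance: $2,278.44/yr
Combined annual = $17,985.84
Monthly = $17,985.84 ÷ 12 = $1,498.82
Shortage per month = $1,554.96 ÷ 24 = $64.79
Adjusted monthly = $1,498.82 + $64.79 = $1,563.61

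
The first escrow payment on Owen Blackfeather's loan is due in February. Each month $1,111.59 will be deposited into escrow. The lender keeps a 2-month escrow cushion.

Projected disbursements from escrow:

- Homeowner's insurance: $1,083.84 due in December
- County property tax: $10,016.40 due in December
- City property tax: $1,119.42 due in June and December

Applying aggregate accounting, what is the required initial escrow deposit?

Cushion = 2 × $1,111.59 = $2,223.18
Trial balance (start $0, +$1,111.59 each month, − disbursements):
  Feb: +$1,111.59 → $1,111.59
  Mar: +$1,111.59 → $2,223.18
  Apr: +$1,111.59 → $3,334.77
  May: +$1,111.59 → $4,446.36
  Jun: +$1,111.59 − $1,119.42 → $4,438.53
  Jul: +$1,111.59 → $5,550.12
  Aug: +$1,111.59 → $6,661.71
  Sep: +$1,111.59 → $7,773.30
  Oct: +$1,111.59 → $8,884.89
  Nov: +$1,111.59 → $9,996.48
  Dec: +$1,111.59 − $12,219.66 → -$1,111.59
  Jan: +$1,111.59 → $0.00
Lowest trial balance = -$1,111.59 (Dec)
Initial deposit = cushion − low point = $2,223.18 − (-$1,111.59) = $3,334.77

$3,334.77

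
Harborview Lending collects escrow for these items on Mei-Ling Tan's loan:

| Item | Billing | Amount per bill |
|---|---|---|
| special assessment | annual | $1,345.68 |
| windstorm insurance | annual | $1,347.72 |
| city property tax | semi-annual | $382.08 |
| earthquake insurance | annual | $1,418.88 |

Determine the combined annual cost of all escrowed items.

Special assessment = $1,345.68 annually
Windstorm insurance = $1,347.72 annually
City property tax = $382.08 × 2 = $764.16 annually
Earthquake insurance = $1,418.88 annually
Yearly total = $1,345.68 + $1,347.72 + $764.16 + $1,418.88 = $4,876.44

$4,876.44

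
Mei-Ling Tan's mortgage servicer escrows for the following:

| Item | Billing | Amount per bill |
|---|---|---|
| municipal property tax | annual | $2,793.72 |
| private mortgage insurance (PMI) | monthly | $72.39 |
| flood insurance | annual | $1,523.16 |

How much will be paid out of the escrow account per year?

$5,185.56

Municipal property tax = $2,793.72 per year
Private mortgage insurance (PMI) = $72.39 × 12 = $868.68 per year
Flood insurance = $1,523.16 per year
Total annual escrow = $2,793.72 + $868.68 + $1,523.16 = $5,185.56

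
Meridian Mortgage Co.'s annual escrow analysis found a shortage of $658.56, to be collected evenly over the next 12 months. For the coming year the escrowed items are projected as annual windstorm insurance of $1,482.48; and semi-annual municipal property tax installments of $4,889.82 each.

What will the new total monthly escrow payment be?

Windstorm insurance = $1,482.48 annually
Municipal property tax = $4,889.82 × 2 = $9,779.64 annually
Annual escrow total = $1,482.48 + $9,779.64 = $11,262.12
Per month = $11,262.12 ÷ 12 = $938.51
Shortage spread = $658.56 / 12 = $54.88/mo
New monthly escrow = $938.51 + $54.88 = $993.39

$993.39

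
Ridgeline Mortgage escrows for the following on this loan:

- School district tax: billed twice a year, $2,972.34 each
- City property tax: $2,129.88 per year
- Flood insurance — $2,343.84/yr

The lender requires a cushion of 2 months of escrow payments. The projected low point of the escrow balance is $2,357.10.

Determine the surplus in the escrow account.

$620.70

School district tax: $2,972.34 × 2 = $5,944.68 per year
City property tax: $2,129.88 per year
Flood insurance: $2,343.84 per year
Combined annual = $5,944.68 + $2,129.88 + $2,343.84 = $10,418.40
Monthly = $10,418.40 ÷ 12 = $868.20
Cushion = 2 × $868.20 = $1,736.40
Excess over cushion: $2,357.10 − $1,736.40 = $620.70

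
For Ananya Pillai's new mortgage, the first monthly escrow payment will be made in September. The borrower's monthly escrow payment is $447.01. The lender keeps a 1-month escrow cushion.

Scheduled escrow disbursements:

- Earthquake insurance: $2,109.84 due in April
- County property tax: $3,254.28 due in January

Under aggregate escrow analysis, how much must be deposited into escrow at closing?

$2,235.05

Cushion = 1 × $447.01 = $447.01
Trial balance (start $0, +$447.01 each month, − disbursements):
  Sep: +$447.01 → $447.01
  Oct: +$447.01 → $894.02
  Nov: +$447.01 → $1,341.03
  Dec: +$447.01 → $1,788.04
  Jan: +$447.01 − $3,254.28 → -$1,019.23
  Feb: +$447.01 → -$572.22
  Mar: +$447.01 → -$125.21
  Apr: +$447.01 − $2,109.84 → -$1,788.04
  May: +$447.01 → -$1,341.03
  Jun: +$447.01 → -$894.02
  Jul: +$447.01 → -$447.01
  Aug: +$447.01 → $0.00
Lowest trial balance = -$1,788.04 (Apr)
Initial deposit = cushion − low point = $447.01 − (-$1,788.04) = $2,235.05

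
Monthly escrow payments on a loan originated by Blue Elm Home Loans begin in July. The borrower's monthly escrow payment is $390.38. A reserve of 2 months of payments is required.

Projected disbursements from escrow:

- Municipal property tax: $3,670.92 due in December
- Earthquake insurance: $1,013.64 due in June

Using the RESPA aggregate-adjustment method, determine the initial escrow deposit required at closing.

$2,109.40

Cushion = 2 × $390.38 = $780.76
Trial balance (start $0, +$390.38 each month, − disbursements):
  Jul: +$390.38 → $390.38
  Aug: +$390.38 → $780.76
  Sep: +$390.38 → $1,171.14
  Oct: +$390.38 → $1,561.52
  Nov: +$390.38 → $1,951.90
  Dec: +$390.38 − $3,670.92 → -$1,328.64
  Jan: +$390.38 → -$938.26
  Feb: +$390.38 → -$547.88
  Mar: +$390.38 → -$157.50
  Apr: +$390.38 → $232.88
  May: +$390.38 → $623.26
  Jun: +$390.38 − $1,013.64 → $0.00
Lowest trial balance = -$1,328.64 (Dec)
Initial deposit = cushion − low point = $780.76 − (-$1,328.64) = $2,109.40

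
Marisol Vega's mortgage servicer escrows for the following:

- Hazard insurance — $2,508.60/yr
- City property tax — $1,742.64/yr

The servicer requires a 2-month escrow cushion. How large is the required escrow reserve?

$708.54

Hazard insurance — $2,508.60
City property tax — $1,742.64
Annual escrow total = $2,508.60 + $1,742.64 = $4,251.24
Per month = $4,251.24 / 12 = $354.27
Cushion = 2 × $354.27 = $708.54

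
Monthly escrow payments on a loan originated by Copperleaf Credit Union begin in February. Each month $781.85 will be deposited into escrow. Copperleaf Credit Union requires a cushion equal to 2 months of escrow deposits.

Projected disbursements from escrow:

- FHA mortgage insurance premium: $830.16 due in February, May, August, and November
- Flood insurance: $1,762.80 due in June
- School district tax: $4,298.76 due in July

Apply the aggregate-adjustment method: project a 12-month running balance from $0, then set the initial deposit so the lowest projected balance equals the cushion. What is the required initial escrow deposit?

Cushion = 2 × $781.85 = $1,563.70
Trial balance (start $0, +$781.85 each month, − disbursements):
  Feb: +$781.85 − $830.16 → -$48.31
  Mar: +$781.85 → $733.54
  Apr: +$781.85 → $1,515.39
  May: +$781.85 − $830.16 → $1,467.08
  Jun: +$781.85 − $1,762.80 → $486.13
  Jul: +$781.85 − $4,298.76 → -$3,030.78
  Aug: +$781.85 − $830.16 → -$3,079.09
  Sep: +$781.85 → -$2,297.24
  Oct: +$781.85 → -$1,515.39
  Nov: +$781.85 − $830.16 → -$1,563.70
  Dec: +$781.85 → -$781.85
  Jan: +$781.85 → $0.00
Lowest trial balance = -$3,079.09 (Aug)
Initial deposit = cushion − low point = $1,563.70 − (-$3,079.09) = $4,642.79

$4,642.79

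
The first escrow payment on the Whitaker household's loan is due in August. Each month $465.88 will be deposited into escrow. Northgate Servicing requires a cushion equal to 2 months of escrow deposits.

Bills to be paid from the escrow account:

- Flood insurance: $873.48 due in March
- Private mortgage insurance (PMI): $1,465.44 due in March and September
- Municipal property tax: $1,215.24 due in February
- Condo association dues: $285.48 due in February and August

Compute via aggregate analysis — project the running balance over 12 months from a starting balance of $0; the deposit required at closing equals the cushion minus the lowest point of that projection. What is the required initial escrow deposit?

$2,795.28

Cushion = 2 × $465.88 = $931.76
Trial balance (start $0, +$465.88 each month, − disbursements):
  Aug: +$465.88 − $285.48 → $180.40
  Sep: +$465.88 − $1,465.44 → -$819.16
  Oct: +$465.88 → -$353.28
  Nov: +$465.88 → $112.60
  Dec: +$465.88 → $578.48
  Jan: +$465.88 → $1,044.36
  Feb: +$465.88 − $1,500.72 → $9.52
  Mar: +$465.88 − $2,338.92 → -$1,863.52
  Apr: +$465.88 → -$1,397.64
  May: +$465.88 → -$931.76
  Jun: +$465.88 → -$465.88
  Jul: +$465.88 → $0.00
Lowest trial balance = -$1,863.52 (Mar)
Initial deposit = cushion − low point = $931.76 − (-$1,863.52) = $2,795.28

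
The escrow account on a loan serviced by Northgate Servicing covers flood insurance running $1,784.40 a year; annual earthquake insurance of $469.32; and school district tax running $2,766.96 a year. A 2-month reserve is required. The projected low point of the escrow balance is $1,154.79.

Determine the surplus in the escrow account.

$318.01

Flood insurance — $1,784.40
Earthquake insurance — $469.32
School district tax — $2,766.96
Annual escrow total = $5,020.68
Monthly = $5,020.68 / 12 = $418.39
Required reserve = 2 × $418.39 = $836.78
Excess over cushion: $1,154.79 − $836.78 = $318.01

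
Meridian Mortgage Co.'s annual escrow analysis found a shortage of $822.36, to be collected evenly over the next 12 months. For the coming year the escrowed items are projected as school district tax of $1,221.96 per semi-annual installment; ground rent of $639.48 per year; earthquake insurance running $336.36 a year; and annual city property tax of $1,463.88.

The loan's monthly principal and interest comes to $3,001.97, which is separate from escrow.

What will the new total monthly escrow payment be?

School district tax = $1,221.96 × 2 = $2,443.92 per year
Ground rent = $639.48 per year
Earthquake insurance = $336.36 per year
City property tax = $1,463.88 per year
Annual escrow total = $2,443.92 + $639.48 + $336.36 + $1,463.88 = $4,883.64
Monthly escrow = $4,883.64 ÷ 12 = $406.97
Monthly shortage recovery: $822.36 / 12 = $68.53
Adjusted monthly = $406.97 + $68.53 = $475.50

$475.50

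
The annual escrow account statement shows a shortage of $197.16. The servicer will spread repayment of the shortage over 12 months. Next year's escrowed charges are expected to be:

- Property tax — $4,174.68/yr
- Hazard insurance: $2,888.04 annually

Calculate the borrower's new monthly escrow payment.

Property tax = $4,174.68
Hazard insurance = $2,888.04
Total annual escrow = $7,062.72
Per month = $7,062.72 / 12 = $588.56
Shortage spread = $197.16 ÷ 12 = $16.43/mo
New monthly escrow = $588.56 + $16.43 = $604.99

$604.99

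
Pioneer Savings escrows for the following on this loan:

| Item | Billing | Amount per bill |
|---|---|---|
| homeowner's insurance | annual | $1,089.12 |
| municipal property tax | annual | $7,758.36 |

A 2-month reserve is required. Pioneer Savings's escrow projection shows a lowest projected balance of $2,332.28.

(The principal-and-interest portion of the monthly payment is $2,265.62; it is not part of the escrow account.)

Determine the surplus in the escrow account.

Homeowner's insurance = $1,089.12/yr
Municipal property tax = $7,758.36/yr
Total annual escrow = $8,847.48
Monthly escrow = $8,847.48 / 12 = $737.29
Cushion = 2 × $737.29 = $1,474.58
Excess over cushion: $2,332.28 − $1,474.58 = $857.70

$857.70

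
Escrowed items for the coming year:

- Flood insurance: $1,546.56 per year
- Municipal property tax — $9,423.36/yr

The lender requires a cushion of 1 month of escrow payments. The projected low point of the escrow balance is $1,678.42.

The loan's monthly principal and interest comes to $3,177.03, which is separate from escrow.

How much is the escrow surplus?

Flood insurance — $1,546.56 per year
Municipal property tax — $9,423.36 per year
Total per year = $1,546.56 + $9,423.36 = $10,969.92
Per month = $10,969.92 / 12 = $914.16
Required reserve = 1 × $914.16 = $914.16
Surplus = $1,678.42 − $914.16 = $764.26

$764.26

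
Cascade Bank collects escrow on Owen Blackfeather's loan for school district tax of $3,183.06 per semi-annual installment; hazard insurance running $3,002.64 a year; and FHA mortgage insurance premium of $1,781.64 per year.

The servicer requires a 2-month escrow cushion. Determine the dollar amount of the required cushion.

$1,858.40

School district tax — $3,183.06 × 2 = $6,366.12 annually
Hazard insurance — $3,002.64 annually
FHA mortgage insurance premium — $1,781.64 annually
Yearly total = $11,150.40
Base monthly escrow = $11,150.40 / 12 = $929.20
Required cushion = 2 × $929.20 = $1,858.40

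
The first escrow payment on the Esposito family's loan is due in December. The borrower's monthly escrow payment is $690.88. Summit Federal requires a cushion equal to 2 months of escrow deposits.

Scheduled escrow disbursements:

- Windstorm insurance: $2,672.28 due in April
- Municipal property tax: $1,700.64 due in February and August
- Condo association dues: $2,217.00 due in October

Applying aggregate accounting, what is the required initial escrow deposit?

Cushion = 2 × $690.88 = $1,381.76
Trial balance (start $0, +$690.88 each month, − disbursements):
  Dec: +$690.88 → $690.88
  Jan: +$690.88 → $1,381.76
  Feb: +$690.88 − $1,700.64 → $372.00
  Mar: +$690.88 → $1,062.88
  Apr: +$690.88 − $2,672.28 → -$918.52
  May: +$690.88 → -$227.64
  Jun: +$690.88 → $463.24
  Jul: +$690.88 → $1,154.12
  Aug: +$690.88 − $1,700.64 → $144.36
  Sep: +$690.88 → $835.24
  Oct: +$690.88 − $2,217.00 → -$690.88
  Nov: +$690.88 → $0.00
Lowest trial balance = -$918.52 (Apr)
Initial deposit = cushion − low point = $1,381.76 − (-$918.52) = $2,300.28

$2,300.28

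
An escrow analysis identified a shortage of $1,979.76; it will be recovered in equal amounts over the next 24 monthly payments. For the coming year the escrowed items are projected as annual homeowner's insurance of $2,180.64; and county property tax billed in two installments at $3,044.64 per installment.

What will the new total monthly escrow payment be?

Homeowner's insurance = $2,180.64/yr
County property tax = $3,044.64 × 2 = $6,089.28/yr
Combined annual = $8,269.92
Base monthly escrow = $8,269.92 / 12 = $689.16
Monthly shortage recovery: $1,979.76 ÷ 24 = $82.49
Adjusted monthly = $689.16 + $82.49 = $771.65

$771.65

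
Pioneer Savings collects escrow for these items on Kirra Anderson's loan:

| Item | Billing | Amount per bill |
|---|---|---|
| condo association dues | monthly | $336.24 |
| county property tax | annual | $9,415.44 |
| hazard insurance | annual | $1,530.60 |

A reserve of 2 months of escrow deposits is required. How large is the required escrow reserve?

$2,496.82

Condo association dues — $336.24 × 12 = $4,034.88/yr
County property tax — $9,415.44/yr
Hazard insurance — $1,530.60/yr
Yearly total = $14,980.92
Per month = $14,980.92 ÷ 12 = $1,248.41
Reserve = 2 × $1,248.41 = $2,496.82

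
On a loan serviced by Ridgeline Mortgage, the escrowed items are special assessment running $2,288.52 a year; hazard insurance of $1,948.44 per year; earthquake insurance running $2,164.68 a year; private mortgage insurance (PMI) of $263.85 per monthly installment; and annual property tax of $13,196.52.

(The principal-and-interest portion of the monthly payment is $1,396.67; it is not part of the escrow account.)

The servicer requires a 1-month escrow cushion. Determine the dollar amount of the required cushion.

Special assessment = $2,288.52 per year
Hazard insurance = $1,948.44 per year
Earthquake insurance = $2,164.68 per year
Private mortgage insurance (PMI) = $263.85 × 12 = $3,166.20 per year
Property tax = $13,196.52 per year
Yearly total = $2,288.52 + $1,948.44 + $2,164.68 + $3,166.20 + $13,196.52 = $22,764.36
Monthly escrow = $22,764.36 / 12 = $1,897.03
Cushion = 1 × $1,897.03 = $1,897.03

$1,897.03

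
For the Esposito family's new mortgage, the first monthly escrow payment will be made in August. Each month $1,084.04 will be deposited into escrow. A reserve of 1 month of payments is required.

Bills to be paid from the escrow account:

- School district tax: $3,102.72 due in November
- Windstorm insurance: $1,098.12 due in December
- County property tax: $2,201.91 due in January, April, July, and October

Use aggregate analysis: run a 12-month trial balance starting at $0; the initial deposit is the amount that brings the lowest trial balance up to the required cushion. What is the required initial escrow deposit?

$3,184.46

Cushion = 1 × $1,084.04 = $1,084.04
Trial balance (start $0, +$1,084.04 each month, − disbursements):
  Aug: +$1,084.04 → $1,084.04
  Sep: +$1,084.04 → $2,168.08
  Oct: +$1,084.04 − $2,201.91 → $1,050.21
  Nov: +$1,084.04 − $3,102.72 → -$968.47
  Dec: +$1,084.04 − $1,098.12 → -$982.55
  Jan: +$1,084.04 − $2,201.91 → -$2,100.42
  Feb: +$1,084.04 → -$1,016.38
  Mar: +$1,084.04 → $67.66
  Apr: +$1,084.04 − $2,201.91 → -$1,050.21
  May: +$1,084.04 → $33.83
  Jun: +$1,084.04 → $1,117.87
  Jul: +$1,084.04 − $2,201.91 → $0.00
Lowest trial balance = -$2,100.42 (Jan)
Initial deposit = cushion − low point = $1,084.04 − (-$2,100.42) = $3,184.46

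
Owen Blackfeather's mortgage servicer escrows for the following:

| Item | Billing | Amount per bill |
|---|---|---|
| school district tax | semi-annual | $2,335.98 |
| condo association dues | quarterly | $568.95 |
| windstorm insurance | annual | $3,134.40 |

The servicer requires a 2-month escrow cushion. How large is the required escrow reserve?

$1,680.36

School district tax: $2,335.98 × 2 = $4,671.96 annually
Condo association dues: $568.95 × 4 = $2,275.80 annually
Windstorm insurance: $3,134.40 annually
Total annual escrow = $10,082.16
Monthly = $10,082.16 / 12 = $840.18
Required cushion = 2 × $840.18 = $1,680.36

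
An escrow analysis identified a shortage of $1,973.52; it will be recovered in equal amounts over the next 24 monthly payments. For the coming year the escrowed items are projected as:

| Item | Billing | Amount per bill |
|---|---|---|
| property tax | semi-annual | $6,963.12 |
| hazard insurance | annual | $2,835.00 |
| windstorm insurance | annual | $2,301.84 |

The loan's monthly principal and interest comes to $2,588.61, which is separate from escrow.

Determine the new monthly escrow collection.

Property tax = $6,963.12 × 2 = $13,926.24
Hazard insurance = $2,835.00
Windstorm insurance = $2,301.84
Combined annual = $19,063.08
Per month = $19,063.08 ÷ 12 = $1,588.59
Shortage per month = $1,973.52 ÷ 24 = $82.23
New monthly escrow = $1,588.59 + $82.23 = $1,670.82

$1,670.82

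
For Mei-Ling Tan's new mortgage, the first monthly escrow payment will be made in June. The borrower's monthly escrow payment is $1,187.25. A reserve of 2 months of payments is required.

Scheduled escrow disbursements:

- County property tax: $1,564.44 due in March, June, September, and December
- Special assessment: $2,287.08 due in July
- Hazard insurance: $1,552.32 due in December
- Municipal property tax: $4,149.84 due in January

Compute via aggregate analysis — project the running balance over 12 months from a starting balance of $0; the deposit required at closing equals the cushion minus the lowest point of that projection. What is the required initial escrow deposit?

$5,559.06

Cushion = 2 × $1,187.25 = $2,374.50
Trial balance (start $0, +$1,187.25 each month, − disbursements):
  Jun: +$1,187.25 − $1,564.44 → -$377.19
  Jul: +$1,187.25 − $2,287.08 → -$1,477.02
  Aug: +$1,187.25 → -$289.77
  Sep: +$1,187.25 − $1,564.44 → -$666.96
  Oct: +$1,187.25 → $520.29
  Nov: +$1,187.25 → $1,707.54
  Dec: +$1,187.25 − $3,116.76 → -$221.97
  Jan: +$1,187.25 − $4,149.84 → -$3,184.56
  Feb: +$1,187.25 → -$1,997.31
  Mar: +$1,187.25 − $1,564.44 → -$2,374.50
  Apr: +$1,187.25 → -$1,187.25
  May: +$1,187.25 → $0.00
Lowest trial balance = -$3,184.56 (Jan)
Initial deposit = cushion − low point = $2,374.50 − (-$3,184.56) = $5,559.06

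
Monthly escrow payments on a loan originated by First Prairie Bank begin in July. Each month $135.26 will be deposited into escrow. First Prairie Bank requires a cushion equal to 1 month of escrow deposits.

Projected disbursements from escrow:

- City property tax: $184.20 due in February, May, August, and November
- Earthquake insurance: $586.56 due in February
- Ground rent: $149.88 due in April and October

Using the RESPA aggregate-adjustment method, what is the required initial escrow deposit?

Cushion = 1 × $135.26 = $135.26
Trial balance (start $0, +$135.26 each month, − disbursements):
  Jul: +$135.26 → $135.26
  Aug: +$135.26 − $184.20 → $86.32
  Sep: +$135.26 → $221.58
  Oct: +$135.26 − $149.88 → $206.96
  Nov: +$135.26 − $184.20 → $158.02
  Dec: +$135.26 → $293.28
  Jan: +$135.26 → $428.54
  Feb: +$135.26 − $770.76 → -$206.96
  Mar: +$135.26 → -$71.70
  Apr: +$135.26 − $149.88 → -$86.32
  May: +$135.26 − $184.20 → -$135.26
  Jun: +$135.26 → $0.00
Lowest trial balance = -$206.96 (Feb)
Initial deposit = cushion − low point = $135.26 − (-$206.96) = $342.22

$342.22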